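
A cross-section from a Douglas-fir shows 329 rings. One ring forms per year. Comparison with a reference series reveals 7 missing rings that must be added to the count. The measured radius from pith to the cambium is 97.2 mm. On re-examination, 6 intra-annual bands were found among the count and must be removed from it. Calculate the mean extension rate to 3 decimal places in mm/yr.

0.295 mm/yr

True ring count = 329 − 6 + 7 = 330.
Extension rate ≈ 97.2 / 330 = 0.295 mm/yr.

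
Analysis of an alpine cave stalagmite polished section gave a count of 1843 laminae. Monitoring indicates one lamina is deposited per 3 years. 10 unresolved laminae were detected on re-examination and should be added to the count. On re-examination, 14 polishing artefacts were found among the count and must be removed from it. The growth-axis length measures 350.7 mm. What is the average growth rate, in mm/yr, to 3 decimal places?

Correcting the raw count gives 1843 − 14 + 10 = 1839 true laminae.
Multiplying by 3 years per lamina: 1839 × 3 = 5517 years.
350.7 mm over 5517 years gives 350.7 / 5517 ≈ 0.064 mm/yr.

0.064 mm/yr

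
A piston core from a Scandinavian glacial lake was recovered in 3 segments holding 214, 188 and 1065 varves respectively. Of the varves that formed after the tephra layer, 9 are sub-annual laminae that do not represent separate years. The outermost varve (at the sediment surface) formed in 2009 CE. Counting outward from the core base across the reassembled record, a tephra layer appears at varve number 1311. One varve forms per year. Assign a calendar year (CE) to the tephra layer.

Total varves = 214 + 188 + 1065 = 1467.
1467 − 1311 = 156 varves lie beyond the tephra layer toward the sediment surface.
156 − 9 false = 147 true varves after the tephra layer.
2009 − 147 = 1862 CE.

1862 CE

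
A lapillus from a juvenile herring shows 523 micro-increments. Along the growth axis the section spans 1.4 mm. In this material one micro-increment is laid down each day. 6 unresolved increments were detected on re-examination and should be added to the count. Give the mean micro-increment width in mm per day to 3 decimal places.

0.003 mm per day

After corrections the count is 523 + 6 = 529 micro-increments.
Mean rate = 1.4 mm / 529 days ≈ 0.003 mm per day.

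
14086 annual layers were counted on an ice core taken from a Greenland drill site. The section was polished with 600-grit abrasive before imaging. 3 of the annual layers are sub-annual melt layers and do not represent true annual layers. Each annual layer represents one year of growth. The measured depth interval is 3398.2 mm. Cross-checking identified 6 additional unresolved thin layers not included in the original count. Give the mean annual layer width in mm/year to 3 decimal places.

Correcting the raw count gives 14086 − 3 + 6 = 14089 true annual layers.
3398.2 mm over 14089 years gives 3398.2 / 14089 ≈ 0.241 mm/year.

0.241 mm/year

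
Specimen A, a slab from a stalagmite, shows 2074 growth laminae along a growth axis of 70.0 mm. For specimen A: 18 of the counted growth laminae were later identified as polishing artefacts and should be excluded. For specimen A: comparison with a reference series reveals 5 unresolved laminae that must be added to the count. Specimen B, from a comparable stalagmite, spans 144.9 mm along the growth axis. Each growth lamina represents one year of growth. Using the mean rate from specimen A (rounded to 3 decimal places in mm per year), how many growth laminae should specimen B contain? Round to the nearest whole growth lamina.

4262 growth laminae

Specimen A: true growth lamina count = 2074 − 18 + 5 = 2061.
A: 70.0 mm over 2061 years gives 70.0 / 2061 ≈ 0.034 mm/yr.
For B, 144.9 / 0.034 = 4261.76 years ≈ 4262 growth laminae.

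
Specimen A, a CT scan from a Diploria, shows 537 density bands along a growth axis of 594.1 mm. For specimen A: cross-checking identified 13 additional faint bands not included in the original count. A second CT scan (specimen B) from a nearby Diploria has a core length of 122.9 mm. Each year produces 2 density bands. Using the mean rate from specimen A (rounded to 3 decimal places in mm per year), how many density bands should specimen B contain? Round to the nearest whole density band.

114 density bands

Specimen A: after corrections the count is 537 + 13 = 550 density bands.
Specimen A: dividing by 2 density bands per year: 550 / 2 = 275 years.
A: Extension rate ≈ 594.1 / 275 = 2.160 mm/year.
For B, 122.9 / 2.160 = 56.90 years; at 2 density bands per year that is 56.90 × 2 ≈ 114 density bands.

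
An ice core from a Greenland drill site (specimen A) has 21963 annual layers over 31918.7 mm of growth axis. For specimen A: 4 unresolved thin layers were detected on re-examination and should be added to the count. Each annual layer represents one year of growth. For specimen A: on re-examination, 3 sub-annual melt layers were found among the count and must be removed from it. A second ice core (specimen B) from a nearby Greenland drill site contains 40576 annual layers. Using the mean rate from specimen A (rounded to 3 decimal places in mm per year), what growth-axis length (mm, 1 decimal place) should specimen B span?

58956.9 mm

Specimen A: after corrections the count is 21963 − 3 + 4 = 21964 annual layers.
A: Mean rate = 31918.7 mm / 21964 years ≈ 1.453 mm/year.
For B, 1.453 mm/year × 40576 years = 58956.9 mm.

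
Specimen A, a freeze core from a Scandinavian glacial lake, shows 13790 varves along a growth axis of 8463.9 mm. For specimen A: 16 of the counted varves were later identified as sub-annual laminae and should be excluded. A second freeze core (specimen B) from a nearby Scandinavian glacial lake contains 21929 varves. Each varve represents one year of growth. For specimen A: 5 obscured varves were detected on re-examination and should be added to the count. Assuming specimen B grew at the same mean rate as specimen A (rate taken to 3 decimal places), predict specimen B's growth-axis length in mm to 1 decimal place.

Specimen A: after corrections the count is 13790 − 16 + 5 = 13779 varves.
A: Extension rate ≈ 8463.9 / 13779 = 0.614 mm/yr.
For B, 0.614 mm/year × 21929 years = 13464.4 mm.

13464.4 mm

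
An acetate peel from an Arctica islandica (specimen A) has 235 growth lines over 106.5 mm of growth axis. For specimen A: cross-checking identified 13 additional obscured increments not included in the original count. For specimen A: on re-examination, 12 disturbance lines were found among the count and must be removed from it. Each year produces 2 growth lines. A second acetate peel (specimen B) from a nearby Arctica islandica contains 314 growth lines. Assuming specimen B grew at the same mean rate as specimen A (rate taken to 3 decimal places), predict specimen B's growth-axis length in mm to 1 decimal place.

Specimen A: adjusted count: 235 − 12 + 13 = 236 growth lines.
Specimen A: dividing by 2 growth lines per year: 236 / 2 = 118 years.
A: 106.5 mm over 118 years gives 106.5 / 118 ≈ 0.903 mm per year.
Specimen B: with 2 growth lines per year, 314 / 2 = 157 years. Length of B = 0.903 × 157 = 141.8 mm.

141.8 mm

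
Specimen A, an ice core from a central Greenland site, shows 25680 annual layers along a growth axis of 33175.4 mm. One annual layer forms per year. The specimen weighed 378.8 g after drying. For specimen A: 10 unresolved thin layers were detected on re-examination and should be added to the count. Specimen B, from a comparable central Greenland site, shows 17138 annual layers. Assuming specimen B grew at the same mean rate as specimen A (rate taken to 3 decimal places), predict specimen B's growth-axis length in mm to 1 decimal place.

Specimen A: true annual layer count = 25680 + 10 = 25690.
A: 33175.4 mm over 25690 years gives 33175.4 / 25690 ≈ 1.291 mm/yr.
For B, 1.291 mm/year × 17138 years = 22125.2 mm.

22125.2 mm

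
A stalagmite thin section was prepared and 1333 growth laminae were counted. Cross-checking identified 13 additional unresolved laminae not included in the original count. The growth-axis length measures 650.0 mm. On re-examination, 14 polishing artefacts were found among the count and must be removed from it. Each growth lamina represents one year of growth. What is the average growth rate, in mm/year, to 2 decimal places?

0.49 mm/year

Correcting the raw count gives 1333 − 14 + 13 = 1332 true growth laminae.
Mean rate = 650.0 mm / 1332 years ≈ 0.49 mm/year.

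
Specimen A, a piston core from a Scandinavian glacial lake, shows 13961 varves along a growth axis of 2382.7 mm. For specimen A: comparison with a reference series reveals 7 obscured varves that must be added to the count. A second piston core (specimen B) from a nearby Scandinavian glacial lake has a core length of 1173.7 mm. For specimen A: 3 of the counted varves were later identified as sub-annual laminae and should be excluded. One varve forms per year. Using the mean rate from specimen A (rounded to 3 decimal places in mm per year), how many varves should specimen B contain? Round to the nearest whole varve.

Specimen A: after corrections the count is 13961 − 3 + 7 = 13965 varves.
A: Mean rate = 2382.7 mm / 13965 years ≈ 0.171 mm/year.
B spans 1173.7 / 0.171 = 6863.74 years ≈ 6864 varves.

6864 varves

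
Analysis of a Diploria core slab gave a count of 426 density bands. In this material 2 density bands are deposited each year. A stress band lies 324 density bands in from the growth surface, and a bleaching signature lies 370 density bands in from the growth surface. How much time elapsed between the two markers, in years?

23 years

The two markers are separated by 370 − 324 = 46 density bands.
46 density bands at 2 per year is 46 / 2 = 23 years.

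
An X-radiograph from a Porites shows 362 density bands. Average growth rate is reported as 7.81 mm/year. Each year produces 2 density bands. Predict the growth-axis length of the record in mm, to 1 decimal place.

With 2 density bands per year, 362 / 2 = 181 years.
181 years at 7.81 mm/year gives 7.81 × 181 = 1413.6 mm.

1413.6 mm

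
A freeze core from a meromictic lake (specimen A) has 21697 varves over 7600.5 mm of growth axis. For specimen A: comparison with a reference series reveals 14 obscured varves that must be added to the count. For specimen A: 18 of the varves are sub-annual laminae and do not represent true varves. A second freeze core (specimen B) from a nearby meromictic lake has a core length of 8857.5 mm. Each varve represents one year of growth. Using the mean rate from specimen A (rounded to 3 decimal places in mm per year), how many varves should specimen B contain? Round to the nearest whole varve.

Specimen A: correcting the raw count gives 21697 − 18 + 14 = 21693 true varves.
A: Mean rate = 7600.5 mm / 21693 years ≈ 0.350 mm/year.
Specimen B: 8857.5 mm / 0.350 mm per year = 25307.14 years ≈ 25307 varves.

25307 varves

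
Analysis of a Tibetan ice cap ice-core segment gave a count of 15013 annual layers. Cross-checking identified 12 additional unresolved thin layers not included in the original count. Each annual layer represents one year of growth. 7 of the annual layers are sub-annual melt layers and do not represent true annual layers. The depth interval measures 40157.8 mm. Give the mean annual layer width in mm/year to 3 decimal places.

2.674 mm/year

True annual layer count = 15013 − 7 + 12 = 15018.
40157.8 mm over 15018 years gives 40157.8 / 15018 ≈ 2.674 mm/year.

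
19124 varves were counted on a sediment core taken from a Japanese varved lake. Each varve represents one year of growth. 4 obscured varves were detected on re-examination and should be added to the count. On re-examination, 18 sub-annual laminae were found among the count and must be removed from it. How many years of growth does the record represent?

Correcting the raw count gives 19124 − 18 + 4 = 19110 true varves.
At one varve per year, that is 19110 years.

19110 years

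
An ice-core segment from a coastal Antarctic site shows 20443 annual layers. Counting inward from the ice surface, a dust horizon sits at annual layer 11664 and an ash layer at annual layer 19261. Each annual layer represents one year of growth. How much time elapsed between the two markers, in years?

The two markers are separated by 19261 − 11664 = 7597 annual layers.
One annual layer per year makes the interval 7597 years.

7597 years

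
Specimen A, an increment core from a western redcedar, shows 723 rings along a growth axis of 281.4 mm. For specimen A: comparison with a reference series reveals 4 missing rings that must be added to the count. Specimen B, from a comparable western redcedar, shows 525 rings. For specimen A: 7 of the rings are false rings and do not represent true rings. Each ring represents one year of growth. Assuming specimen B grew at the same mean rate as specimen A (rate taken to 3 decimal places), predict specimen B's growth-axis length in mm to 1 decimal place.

205.3 mm

Specimen A: after corrections the count is 723 − 7 + 4 = 720 rings.
A: 281.4 mm over 720 years gives 281.4 / 720 ≈ 0.391 mm per year.
B's length ≈ 0.391 × 525 = 205.3 mm.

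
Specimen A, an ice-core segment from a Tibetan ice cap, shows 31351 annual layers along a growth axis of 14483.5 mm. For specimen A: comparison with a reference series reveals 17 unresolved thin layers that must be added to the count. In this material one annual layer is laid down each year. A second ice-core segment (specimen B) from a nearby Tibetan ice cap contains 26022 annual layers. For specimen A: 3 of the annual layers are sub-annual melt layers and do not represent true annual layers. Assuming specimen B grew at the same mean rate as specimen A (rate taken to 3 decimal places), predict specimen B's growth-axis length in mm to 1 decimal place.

12022.2 mm

Specimen A: true annual layer count = 31351 − 3 + 17 = 31365.
A: Mean rate = 14483.5 mm / 31365 years ≈ 0.462 mm/yr.
B's length ≈ 0.462 × 26022 = 12022.2 mm.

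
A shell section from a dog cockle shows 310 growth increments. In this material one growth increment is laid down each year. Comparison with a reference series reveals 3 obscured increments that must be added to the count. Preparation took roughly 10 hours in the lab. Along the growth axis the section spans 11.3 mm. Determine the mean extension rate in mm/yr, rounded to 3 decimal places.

0.036 mm/yr

Adjusted count: 310 + 3 = 313 growth increments.
Extension rate ≈ 11.3 / 313 = 0.036 mm/yr.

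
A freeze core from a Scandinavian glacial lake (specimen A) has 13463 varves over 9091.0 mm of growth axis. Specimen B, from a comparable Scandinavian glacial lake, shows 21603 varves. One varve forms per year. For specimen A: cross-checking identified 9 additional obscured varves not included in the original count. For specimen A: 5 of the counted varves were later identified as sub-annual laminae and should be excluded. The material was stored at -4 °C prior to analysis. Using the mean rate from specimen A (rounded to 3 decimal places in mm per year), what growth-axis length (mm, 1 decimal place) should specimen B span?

14582.0 mm

Specimen A: true varve count = 13463 − 5 + 9 = 13467.
A: Extension rate ≈ 9091.0 / 13467 = 0.675 mm/yr.
Length of B = 0.675 × 21603 = 14582.0 mm.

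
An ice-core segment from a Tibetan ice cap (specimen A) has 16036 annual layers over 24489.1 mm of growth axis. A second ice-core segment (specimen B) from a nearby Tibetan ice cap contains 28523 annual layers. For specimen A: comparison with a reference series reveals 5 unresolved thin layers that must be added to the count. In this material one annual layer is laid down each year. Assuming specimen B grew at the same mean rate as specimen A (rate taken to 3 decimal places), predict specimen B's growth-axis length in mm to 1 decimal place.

43554.6 mm

Specimen A: correcting the raw count gives 16036 + 5 = 16041 true annual layers.
A: 24489.1 mm over 16041 years gives 24489.1 / 16041 ≈ 1.527 mm per year.
B's length ≈ 1.527 × 28523 = 43554.6 mm.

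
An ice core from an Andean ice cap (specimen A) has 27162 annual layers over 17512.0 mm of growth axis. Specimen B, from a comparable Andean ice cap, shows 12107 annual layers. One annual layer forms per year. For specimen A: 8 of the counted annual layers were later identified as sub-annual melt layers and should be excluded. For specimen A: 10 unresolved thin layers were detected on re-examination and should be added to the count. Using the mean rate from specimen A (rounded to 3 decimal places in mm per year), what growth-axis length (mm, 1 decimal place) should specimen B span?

Specimen A: correcting the raw count gives 27162 − 8 + 10 = 27164 true annual layers.
A: Extension rate ≈ 17512.0 / 27164 = 0.645 mm per year.
For B, 0.645 mm/year × 12107 years = 7809.0 mm.

7809.0 mm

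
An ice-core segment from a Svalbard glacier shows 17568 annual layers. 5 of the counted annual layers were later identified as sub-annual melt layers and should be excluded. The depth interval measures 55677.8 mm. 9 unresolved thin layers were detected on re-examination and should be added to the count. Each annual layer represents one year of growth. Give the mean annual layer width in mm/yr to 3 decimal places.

3.169 mm/yr

After corrections the count is 17568 − 5 + 9 = 17572 annual layers.
Mean rate = 55677.8 mm / 17572 years ≈ 3.169 mm/yr.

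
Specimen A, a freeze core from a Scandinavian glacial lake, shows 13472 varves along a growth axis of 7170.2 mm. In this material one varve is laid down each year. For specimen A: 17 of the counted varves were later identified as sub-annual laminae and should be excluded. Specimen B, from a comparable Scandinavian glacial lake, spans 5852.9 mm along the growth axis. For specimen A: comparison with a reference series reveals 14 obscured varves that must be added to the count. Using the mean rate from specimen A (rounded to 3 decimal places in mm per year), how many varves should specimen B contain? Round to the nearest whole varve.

11002 varves

Specimen A: true varve count = 13472 − 17 + 14 = 13469.
A: Extension rate ≈ 7170.2 / 13469 = 0.532 mm per year.
For B, 5852.9 / 0.532 = 11001.69 years ≈ 11002 varves.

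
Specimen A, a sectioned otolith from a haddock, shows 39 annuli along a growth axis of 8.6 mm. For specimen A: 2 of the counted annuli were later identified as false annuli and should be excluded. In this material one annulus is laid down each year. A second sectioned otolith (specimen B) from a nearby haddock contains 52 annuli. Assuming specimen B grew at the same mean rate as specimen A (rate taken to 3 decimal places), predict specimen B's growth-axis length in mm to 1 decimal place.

Specimen A: after corrections the count is 39 − 2 = 37 annuli.
A: 8.6 mm over 37 years gives 8.6 / 37 ≈ 0.232 mm/yr.
Length of B = 0.232 × 52 = 12.1 mm.

12.1 mm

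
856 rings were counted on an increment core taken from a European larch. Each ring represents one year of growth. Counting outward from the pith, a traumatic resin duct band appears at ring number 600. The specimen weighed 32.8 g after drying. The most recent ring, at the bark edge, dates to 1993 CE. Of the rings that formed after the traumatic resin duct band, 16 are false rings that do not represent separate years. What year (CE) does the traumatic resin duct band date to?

1753 CE

The traumatic resin duct band sits at ring 600 from the pith, so 856 − 600 = 256 rings formed after it.
256 − 16 false = 240 true rings after the traumatic resin duct band.
1993 − 240 = 1753 CE.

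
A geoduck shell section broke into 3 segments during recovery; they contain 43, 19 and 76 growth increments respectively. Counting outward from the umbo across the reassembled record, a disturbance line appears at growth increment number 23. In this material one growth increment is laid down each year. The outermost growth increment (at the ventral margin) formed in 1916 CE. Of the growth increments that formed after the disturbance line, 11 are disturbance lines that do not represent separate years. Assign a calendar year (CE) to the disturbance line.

1812 CE

Total growth increments = 43 + 19 + 76 = 138.
138 − 23 = 115 growth increments lie beyond the disturbance line toward the ventral margin.
Removing the 11 false growth increments leaves 115 − 11 = 104 true growth increments beyond the disturbance line.
The growth increment at the ventral margin is 1916 CE, so the disturbance line dates to 1916 − 104 = 1812 CE.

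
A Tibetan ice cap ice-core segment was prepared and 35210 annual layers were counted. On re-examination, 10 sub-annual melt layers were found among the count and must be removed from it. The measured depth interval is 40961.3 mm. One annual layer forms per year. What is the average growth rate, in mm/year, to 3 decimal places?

1.164 mm/year

After corrections the count is 35210 − 10 = 35200 annual layers.
40961.3 mm over 35200 years gives 40961.3 / 35200 ≈ 1.164 mm/year.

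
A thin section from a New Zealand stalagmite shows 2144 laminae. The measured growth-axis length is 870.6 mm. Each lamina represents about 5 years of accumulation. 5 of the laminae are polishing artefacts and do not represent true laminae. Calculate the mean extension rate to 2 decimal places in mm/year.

Adjusted count: 2144 − 5 = 2139 laminae.
Multiplying by 5 years per lamina: 2139 × 5 = 10695 years.
Mean rate = 870.6 mm / 10695 years ≈ 0.08 mm/year.

0.08 mm/year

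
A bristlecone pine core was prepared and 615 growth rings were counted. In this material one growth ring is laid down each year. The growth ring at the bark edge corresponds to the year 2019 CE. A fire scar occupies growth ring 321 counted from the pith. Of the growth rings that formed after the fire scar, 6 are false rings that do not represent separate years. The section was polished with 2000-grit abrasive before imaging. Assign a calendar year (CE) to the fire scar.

1731 CE

The fire scar sits at growth ring 321 from the pith, so 615 − 321 = 294 growth rings formed after it.
Removing the 6 false growth rings leaves 294 − 6 = 288 true growth rings beyond the fire scar.
Counting back 288 years from 2019 CE places the fire scar in 2019 − 288 = 1731 CE.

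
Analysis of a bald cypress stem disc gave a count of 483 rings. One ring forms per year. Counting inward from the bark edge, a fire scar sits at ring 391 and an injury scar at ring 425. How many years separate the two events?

425 − 391 = 34 rings lie between the two events.
One ring per year makes the interval 34 years.

34 yr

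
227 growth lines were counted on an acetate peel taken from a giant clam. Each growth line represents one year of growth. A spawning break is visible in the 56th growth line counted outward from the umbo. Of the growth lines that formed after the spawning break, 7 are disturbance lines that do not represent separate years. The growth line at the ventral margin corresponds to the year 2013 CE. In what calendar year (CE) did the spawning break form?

1849 CE

The spawning break sits at growth line 56 from the umbo, so 227 − 56 = 171 growth lines formed after it.
Removing the 7 false growth lines leaves 171 − 7 = 164 true growth lines beyond the spawning break.
Counting back 164 years from 2013 CE places the spawning break in 2013 − 164 = 1849 CE.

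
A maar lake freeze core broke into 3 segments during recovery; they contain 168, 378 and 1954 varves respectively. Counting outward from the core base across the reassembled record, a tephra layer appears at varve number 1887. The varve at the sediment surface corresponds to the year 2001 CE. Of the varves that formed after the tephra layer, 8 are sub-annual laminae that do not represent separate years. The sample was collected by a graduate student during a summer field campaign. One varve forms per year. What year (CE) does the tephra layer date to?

1396 CE

Total varves = 168 + 378 + 1954 = 2500.
Between varve 1887 and the sediment surface there are 2500 − 1887 = 613 varves.
Excluding 8 false varves: 613 − 8 = 605.
Counting back 605 years from 2001 CE places the tephra layer in 2001 − 605 = 1396 CE.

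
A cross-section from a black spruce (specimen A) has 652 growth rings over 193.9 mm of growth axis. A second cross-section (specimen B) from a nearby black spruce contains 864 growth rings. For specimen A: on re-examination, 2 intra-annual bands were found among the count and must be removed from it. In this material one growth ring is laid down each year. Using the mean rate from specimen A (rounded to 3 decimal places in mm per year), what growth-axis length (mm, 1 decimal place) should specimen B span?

257.5 mm

Specimen A: after corrections the count is 652 − 2 = 650 growth rings.
A: Mean rate = 193.9 mm / 650 years ≈ 0.298 mm per year.
B's length ≈ 0.298 × 864 = 257.5 mm.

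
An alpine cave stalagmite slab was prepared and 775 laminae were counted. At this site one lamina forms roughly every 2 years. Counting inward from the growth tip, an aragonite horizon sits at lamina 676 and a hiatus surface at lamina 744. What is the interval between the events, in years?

Separation: 744 − 676 = 68 laminae.
Multiplying by 2 years per lamina: 68 × 2 = 136 years.

136 years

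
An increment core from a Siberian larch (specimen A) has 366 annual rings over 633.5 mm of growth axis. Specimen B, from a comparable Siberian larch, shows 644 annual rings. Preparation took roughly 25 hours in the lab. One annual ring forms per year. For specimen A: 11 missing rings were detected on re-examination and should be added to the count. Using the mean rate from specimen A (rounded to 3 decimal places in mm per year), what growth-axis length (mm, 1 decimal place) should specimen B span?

1081.9 mm

Specimen A: true annual ring count = 366 + 11 = 377.
A: Extension rate ≈ 633.5 / 377 = 1.680 mm/yr.
Length of B = 1.680 × 644 = 1081.9 mm.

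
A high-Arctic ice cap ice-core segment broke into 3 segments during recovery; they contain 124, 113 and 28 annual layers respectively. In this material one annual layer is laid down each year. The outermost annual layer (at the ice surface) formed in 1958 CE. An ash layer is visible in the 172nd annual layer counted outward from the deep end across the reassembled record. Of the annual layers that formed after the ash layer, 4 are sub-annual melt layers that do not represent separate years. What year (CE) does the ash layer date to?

Total annual layers = 124 + 113 + 28 = 265.
The ash layer sits at annual layer 172 from the deep end, so 265 − 172 = 93 annual layers formed after it.
Removing the 4 false annual layers leaves 93 − 4 = 89 true annual layers beyond the ash layer.
Counting back 89 years from 1958 CE places the ash layer in 1958 − 89 = 1869 CE.

1869 CE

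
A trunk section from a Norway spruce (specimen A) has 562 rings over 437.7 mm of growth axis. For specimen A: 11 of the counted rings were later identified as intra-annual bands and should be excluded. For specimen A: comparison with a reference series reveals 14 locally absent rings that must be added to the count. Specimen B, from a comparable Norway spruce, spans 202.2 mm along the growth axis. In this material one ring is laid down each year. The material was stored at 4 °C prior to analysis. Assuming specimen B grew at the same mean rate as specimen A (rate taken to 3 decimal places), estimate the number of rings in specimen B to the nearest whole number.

261 rings

Specimen A: true ring count = 562 − 11 + 14 = 565.
A: 437.7 mm over 565 years gives 437.7 / 565 ≈ 0.775 mm/yr.
For B, 202.2 / 0.775 = 260.90 years ≈ 261 rings.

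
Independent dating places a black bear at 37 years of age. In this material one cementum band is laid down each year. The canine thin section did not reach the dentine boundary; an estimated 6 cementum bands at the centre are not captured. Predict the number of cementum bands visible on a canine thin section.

At one cementum band per year, 37 years correspond to 37 cementum bands.
Less the 6 uncaptured cementum bands: 37 − 6 = 31.

31 cementum bands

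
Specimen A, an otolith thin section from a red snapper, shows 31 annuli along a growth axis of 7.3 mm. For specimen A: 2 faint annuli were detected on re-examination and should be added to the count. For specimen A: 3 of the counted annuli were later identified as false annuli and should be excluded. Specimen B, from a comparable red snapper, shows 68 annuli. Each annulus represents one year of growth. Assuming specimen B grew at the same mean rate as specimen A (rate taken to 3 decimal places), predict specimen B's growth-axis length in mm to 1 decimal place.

16.5 mm

Specimen A: true annulus count = 31 − 3 + 2 = 30.
A: Mean rate = 7.3 mm / 30 years ≈ 0.243 mm/yr.
B's length ≈ 0.243 × 68 = 16.5 mm.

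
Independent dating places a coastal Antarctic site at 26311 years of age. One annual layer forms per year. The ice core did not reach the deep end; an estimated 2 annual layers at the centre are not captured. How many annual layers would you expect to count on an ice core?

One annual layer per year gives 26311 annual layers over 26311 years.
Less the 2 uncaptured annual layers: 26311 − 2 = 26309.

26309 annual layers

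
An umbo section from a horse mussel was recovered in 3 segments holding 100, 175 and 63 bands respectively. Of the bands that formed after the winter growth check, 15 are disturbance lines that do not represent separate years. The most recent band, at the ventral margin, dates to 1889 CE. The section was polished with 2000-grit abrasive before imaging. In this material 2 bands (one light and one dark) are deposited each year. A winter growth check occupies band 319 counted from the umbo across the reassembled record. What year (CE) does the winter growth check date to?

Total bands = 100 + 175 + 63 = 338.
338 − 319 = 19 bands lie beyond the winter growth check toward the ventral margin.
Removing the 15 false bands leaves 19 − 15 = 4 true bands beyond the winter growth check.
With 2 bands per year, 4 / 2 = 2 years.
1889 − 2 = 1887 CE.

1887 CE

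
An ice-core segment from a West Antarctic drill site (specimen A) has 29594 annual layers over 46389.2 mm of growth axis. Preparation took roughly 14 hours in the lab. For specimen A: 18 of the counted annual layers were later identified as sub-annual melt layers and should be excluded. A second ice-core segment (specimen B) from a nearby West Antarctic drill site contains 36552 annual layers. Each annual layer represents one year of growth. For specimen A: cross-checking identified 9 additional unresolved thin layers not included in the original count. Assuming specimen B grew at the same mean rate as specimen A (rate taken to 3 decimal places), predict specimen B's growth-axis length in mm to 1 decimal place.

57313.5 mm

Specimen A: after corrections the count is 29594 − 18 + 9 = 29585 annual layers.
A: Mean rate = 46389.2 mm / 29585 years ≈ 1.568 mm/year.
For B, 1.568 mm/year × 36552 years = 57313.5 mm.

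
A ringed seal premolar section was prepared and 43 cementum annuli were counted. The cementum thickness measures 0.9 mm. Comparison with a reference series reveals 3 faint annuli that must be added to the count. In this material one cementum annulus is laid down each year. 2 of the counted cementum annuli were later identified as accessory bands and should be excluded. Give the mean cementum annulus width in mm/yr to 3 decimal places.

0.020 mm/yr

Correcting the raw count gives 43 − 2 + 3 = 44 true cementum annuli.
0.9 mm over 44 years gives 0.9 / 44 ≈ 0.020 mm/yr.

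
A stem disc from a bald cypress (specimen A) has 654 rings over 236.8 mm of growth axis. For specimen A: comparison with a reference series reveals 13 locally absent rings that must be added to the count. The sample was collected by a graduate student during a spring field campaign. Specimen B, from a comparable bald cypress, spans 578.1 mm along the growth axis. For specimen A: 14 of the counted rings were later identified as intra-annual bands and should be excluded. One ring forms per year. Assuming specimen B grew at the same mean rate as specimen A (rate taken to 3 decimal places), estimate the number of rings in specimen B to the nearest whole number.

Specimen A: adjusted count: 654 − 14 + 13 = 653 rings.
A: 236.8 mm over 653 years gives 236.8 / 653 ≈ 0.363 mm per year.
For B, 578.1 / 0.363 = 1592.56 years ≈ 1593 rings.

1593 rings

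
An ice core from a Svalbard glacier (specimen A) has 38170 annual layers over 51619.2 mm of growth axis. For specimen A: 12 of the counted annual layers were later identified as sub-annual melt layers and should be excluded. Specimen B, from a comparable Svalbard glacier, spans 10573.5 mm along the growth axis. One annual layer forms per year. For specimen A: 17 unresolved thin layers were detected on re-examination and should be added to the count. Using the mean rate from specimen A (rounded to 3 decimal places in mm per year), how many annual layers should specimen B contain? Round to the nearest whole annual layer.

7821 annual layers

Specimen A: after corrections the count is 38170 − 12 + 17 = 38175 annual layers.
A: Extension rate ≈ 51619.2 / 38175 = 1.352 mm/yr.
For B, 10573.5 / 1.352 = 7820.64 years ≈ 7821 annual layers.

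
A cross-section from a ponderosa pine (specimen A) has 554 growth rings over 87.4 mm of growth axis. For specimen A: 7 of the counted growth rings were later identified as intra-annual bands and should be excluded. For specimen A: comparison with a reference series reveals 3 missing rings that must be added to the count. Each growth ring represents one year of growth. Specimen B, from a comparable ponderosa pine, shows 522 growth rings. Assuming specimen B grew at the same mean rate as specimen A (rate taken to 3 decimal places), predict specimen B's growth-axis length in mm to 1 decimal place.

83.0 mm

Specimen A: adjusted count: 554 − 7 + 3 = 550 growth rings.
A: 87.4 mm over 550 years gives 87.4 / 550 ≈ 0.159 mm/yr.
B's length ≈ 0.159 × 522 = 83.0 mm.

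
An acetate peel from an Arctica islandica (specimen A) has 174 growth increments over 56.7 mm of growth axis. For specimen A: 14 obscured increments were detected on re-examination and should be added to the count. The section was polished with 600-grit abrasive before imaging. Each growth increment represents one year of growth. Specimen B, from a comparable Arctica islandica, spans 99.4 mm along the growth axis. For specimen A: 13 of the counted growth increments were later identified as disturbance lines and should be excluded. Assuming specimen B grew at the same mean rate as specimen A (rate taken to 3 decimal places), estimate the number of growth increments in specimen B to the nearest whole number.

Specimen A: adjusted count: 174 − 13 + 14 = 175 growth increments.
A: 56.7 mm over 175 years gives 56.7 / 175 ≈ 0.324 mm/yr.
For B, 99.4 / 0.324 = 306.79 years ≈ 307 growth increments.

307 growth increments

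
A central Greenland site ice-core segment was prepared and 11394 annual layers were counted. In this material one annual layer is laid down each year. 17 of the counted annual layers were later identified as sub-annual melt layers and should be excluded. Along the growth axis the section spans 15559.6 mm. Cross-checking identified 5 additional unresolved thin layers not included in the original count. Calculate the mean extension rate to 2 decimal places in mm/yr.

Adjusted count: 11394 − 17 + 5 = 11382 annual layers.
Extension rate ≈ 15559.6 / 11382 = 1.37 mm/yr.

1.37 mm/yr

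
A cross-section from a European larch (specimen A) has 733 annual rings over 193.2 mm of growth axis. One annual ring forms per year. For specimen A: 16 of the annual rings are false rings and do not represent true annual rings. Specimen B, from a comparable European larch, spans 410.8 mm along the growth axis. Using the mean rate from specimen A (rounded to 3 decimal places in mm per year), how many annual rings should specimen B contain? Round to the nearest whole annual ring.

Specimen A: correcting the raw count gives 733 − 16 = 717 true annual rings.
A: 193.2 mm over 717 years gives 193.2 / 717 ≈ 0.269 mm/yr.
B spans 410.8 / 0.269 = 1527.14 years ≈ 1527 annual rings.

1527 annual rings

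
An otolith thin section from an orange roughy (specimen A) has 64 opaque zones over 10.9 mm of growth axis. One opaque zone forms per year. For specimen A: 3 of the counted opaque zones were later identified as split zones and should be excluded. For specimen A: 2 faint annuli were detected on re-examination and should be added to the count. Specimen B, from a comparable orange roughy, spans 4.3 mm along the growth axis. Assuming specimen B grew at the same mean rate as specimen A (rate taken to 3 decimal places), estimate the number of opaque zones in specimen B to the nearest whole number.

25 opaque zones

Specimen A: after corrections the count is 64 − 3 + 2 = 63 opaque zones.
A: Extension rate ≈ 10.9 / 63 = 0.173 mm per year.
Specimen B: 4.3 mm / 0.173 mm per year = 24.86 years ≈ 25 opaque zones.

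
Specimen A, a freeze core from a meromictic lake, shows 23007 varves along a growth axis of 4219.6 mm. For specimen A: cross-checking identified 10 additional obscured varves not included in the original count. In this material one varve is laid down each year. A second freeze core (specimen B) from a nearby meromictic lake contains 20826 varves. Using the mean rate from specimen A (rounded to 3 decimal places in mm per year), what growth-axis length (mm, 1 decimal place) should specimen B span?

3811.2 mm

Specimen A: true varve count = 23007 + 10 = 23017.
A: 4219.6 mm over 23017 years gives 4219.6 / 23017 ≈ 0.183 mm per year.
Length of B = 0.183 × 20826 = 3811.2 mm.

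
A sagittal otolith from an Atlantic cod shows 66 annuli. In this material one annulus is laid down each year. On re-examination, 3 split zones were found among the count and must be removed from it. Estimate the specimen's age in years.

63 yr

Correcting the raw count gives 66 − 3 = 63 true annuli.
With a one-to-one annulus periodicity this is 63 years.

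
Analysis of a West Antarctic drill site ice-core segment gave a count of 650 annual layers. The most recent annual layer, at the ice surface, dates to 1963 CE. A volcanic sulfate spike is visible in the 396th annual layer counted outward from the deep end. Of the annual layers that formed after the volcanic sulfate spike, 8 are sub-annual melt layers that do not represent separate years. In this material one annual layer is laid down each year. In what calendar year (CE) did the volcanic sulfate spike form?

Between annual layer 396 and the ice surface there are 650 − 396 = 254 annual layers.
Excluding 8 false annual layers: 254 − 8 = 246.
1963 − 246 = 1717 CE.

1717 CE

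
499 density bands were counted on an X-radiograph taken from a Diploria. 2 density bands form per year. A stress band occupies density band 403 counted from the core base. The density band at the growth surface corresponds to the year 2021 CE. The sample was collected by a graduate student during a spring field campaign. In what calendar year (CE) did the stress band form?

1973 CE

499 − 403 = 96 density bands lie beyond the stress band toward the growth surface.
With 2 density bands per year, 96 / 2 = 48 years.
2021 − 48 = 1973 CE.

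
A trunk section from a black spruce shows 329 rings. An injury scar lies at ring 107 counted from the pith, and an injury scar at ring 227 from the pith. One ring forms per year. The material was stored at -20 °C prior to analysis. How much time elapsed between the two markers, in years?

227 − 107 = 120 rings lie between the two events.
One ring per year makes the interval 120 years.

120 years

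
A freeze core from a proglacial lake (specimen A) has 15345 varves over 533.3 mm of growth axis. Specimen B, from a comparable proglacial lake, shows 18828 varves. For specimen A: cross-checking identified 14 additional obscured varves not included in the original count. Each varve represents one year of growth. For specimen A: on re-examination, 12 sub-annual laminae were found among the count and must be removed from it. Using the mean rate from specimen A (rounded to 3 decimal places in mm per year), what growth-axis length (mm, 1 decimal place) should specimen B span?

659.0 mm

Specimen A: after corrections the count is 15345 − 12 + 14 = 15347 varves.
A: 533.3 mm over 15347 years gives 533.3 / 15347 ≈ 0.035 mm/year.
B's length ≈ 0.035 × 18828 = 659.0 mm.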